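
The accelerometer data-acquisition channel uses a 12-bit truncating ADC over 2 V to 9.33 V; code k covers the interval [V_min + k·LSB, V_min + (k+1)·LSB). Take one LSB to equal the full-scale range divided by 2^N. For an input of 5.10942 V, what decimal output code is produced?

The full-scale span is 9.33 − (2) = 7.33 V. LSB = 7.33 V / 2^12 ≈ 1.790 mV.
V_in − V_min = 5.10942 − (2) = 3.10942 V.
Divide by LSB: 3.10942 × 4096/7.33 = 1737.5422.
Truncating gives code 1737.

1737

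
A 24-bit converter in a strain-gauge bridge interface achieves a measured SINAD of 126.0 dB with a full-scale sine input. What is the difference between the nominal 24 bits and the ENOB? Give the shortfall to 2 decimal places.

3.36 bits

N_eff = (126.0 − 1.76)/6.02 = 20.6379 bits.
24 − 20.6379 = 3.36 bits below nominal.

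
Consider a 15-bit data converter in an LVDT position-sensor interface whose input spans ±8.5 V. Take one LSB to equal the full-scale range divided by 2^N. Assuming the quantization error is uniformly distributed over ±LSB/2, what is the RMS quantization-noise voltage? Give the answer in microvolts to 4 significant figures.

The full-scale span is 8.5 − (-8.5) = 17 V.
LSB = 17 V ÷ 2^15 = 17/32768 V = 0.518799 mV.
σ_q = LSB/√12 = 0.518799 mV/3.4641 = 149.8 µV.

149.8 µV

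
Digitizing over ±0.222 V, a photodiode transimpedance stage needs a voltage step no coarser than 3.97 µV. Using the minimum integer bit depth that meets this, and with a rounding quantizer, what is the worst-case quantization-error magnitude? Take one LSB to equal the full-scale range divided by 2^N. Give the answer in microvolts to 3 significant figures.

Span: 0.222 V − (-0.222 V) = 0.444 V.
Levels needed ≥ 0.444/3.97 µV = 111800. 2^17 = 131072 suffices, so N_min = 17.
LSB = 0.444 V / 2^17 = 3.3875 µV.
Half an LSB is 1.69 µV.

1.69 µV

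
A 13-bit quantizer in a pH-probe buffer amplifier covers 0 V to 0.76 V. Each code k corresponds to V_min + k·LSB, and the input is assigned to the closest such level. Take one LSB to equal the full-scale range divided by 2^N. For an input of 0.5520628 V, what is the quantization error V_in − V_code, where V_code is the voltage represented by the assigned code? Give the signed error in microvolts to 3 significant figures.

Full-scale range = 0.76 V. LSB = 0.76 V / 2^13 ≈ 92.77 µV.
(0.5520628 − (0)) / LSB = 0.5520628 × 8192/0.76 = 5950.6559. Nearest integer: k = 5951.
V_code = 0 + (5951/8192) × 0.76 = 0.5520947266 V.
Error = V_in − V_code = 0.5520628 − (0.5520947266) = −31.9 µV.

−31.9 µV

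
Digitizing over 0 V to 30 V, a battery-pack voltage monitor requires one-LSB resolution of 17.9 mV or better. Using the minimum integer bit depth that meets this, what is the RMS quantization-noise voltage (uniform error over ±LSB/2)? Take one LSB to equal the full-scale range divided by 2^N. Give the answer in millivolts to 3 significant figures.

V_FS = 30 V.
30 V / 17.9 mV = 1676. Since 2^10 = 1024 and 2^11 = 2048, N = 11.
LSB = 30 V ÷ 2^11 = 30/2048 V = 14.648 mV.
RMS noise = LSB/√12 = 4.23 mV.

4.23 mV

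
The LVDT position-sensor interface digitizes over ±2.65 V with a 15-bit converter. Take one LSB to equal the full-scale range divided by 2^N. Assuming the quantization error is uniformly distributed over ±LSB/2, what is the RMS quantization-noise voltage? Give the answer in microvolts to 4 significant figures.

The full-scale span is 2.65 − (-2.65) = 5.3 V.
Step size = 5.3/32768 V = 161.743 µV.
V_rms = LSB/√12 = 161.743 µV / √12 = 46.69 µV.

46.69 µV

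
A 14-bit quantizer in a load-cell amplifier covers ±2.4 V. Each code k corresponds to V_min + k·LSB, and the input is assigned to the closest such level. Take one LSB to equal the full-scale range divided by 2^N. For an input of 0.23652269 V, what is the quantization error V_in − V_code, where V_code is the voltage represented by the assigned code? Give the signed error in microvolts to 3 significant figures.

+96.9 µV

Span: 2.4 V − (-2.4 V) = 4.8 V. LSB = 4.8 V / 2^14 ≈ 293.0 µV.
(0.23652269 − (-2.4)) / LSB = 2.63652269 × 16384/4.8 = 8999.3308. Nearest integer: k = 8999.
Reconstructed level: -2.4 + 8999 × 4.8/16384 V = 0.23642578125 V.
e = 0.23652269 − (0.23642578125) = +96.9 µV.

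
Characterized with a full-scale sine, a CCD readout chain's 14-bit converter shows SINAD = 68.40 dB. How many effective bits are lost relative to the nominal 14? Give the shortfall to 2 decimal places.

2.93 bits

ENOB = (SINAD − 1.76)/6.02 = (68.40 − 1.76)/6.02 = 11.0698 bits.
Shortfall = 14 − 11.0698 = 2.9302 bits.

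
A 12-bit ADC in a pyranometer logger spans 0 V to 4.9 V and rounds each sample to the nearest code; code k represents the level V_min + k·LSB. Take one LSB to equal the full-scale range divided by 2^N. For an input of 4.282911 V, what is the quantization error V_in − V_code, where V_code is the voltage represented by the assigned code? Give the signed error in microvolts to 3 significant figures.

Full-scale range = 4.9 V. LSB = 4.9 V / 2^12 ≈ 1.196 mV.
Position in LSBs: (4.282911 − (0)) × 4096/4.9 = 3580.1640; rounding gives k = 3580.
V_code = 0 + (3580/4096) × 4.9 = 4.282714844 V.
Error = V_in − V_code = 4.282911 − (4.282714844) = +196 µV.

+196 µV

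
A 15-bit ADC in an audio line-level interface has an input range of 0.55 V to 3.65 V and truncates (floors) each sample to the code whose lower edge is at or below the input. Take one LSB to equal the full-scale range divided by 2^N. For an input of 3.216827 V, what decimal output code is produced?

Full-scale range = 3.65 V − (0.55 V) = 3.1 V. LSB = 3.1 V / 2^15 ≈ 94.60 µV.
code = ⌊(V_in − V_min)/LSB⌋ = ⌊(V_in − V_min) × 2^15 / range⌋
     = ⌊(3.216827 − (0.55)) × 32768 / 3.1⌋ = ⌊2.666827 × 32768/3.1⌋
     = ⌊28189.222⌋ = 28189.

28189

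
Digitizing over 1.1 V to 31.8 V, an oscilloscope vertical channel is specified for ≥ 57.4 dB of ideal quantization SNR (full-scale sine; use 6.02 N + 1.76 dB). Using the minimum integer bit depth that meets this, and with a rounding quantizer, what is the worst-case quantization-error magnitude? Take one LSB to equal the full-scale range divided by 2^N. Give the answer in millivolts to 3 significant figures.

Full-scale range = 31.8 V − (1.1 V) = 30.7 V.
N ≥ (57.4 − 1.76)/6.02 = 9.243 → N_min = 10.
Step size = 30.7/1024 V = 29.980 mV.
|e|_max = LSB/2 = 15.0 mV.

15.0 mV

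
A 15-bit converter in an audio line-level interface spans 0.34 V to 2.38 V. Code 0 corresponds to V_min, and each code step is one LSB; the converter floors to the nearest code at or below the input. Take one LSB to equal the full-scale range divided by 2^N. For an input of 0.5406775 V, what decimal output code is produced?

3223

Full-scale range = 2.38 V − (0.34 V) = 2.04 V. LSB = 2.04 V / 2^15 ≈ 62.26 µV.
V_in − V_min = 0.5406775 − (0.34) = 0.2006775 V.
Divide by LSB: 0.2006775 × 32768/2.04 = 3223.4315.
Truncating gives code 3223.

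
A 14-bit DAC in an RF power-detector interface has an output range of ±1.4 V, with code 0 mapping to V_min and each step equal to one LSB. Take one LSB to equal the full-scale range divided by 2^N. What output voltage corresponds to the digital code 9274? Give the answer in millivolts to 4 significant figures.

184.9 mV

The full-scale span is 1.4 − (-1.4) = 2.8 V. LSB = 2.8 V / 2^14.
V_out = -1.4 + 9274 × (2.8/16384) V
      = -1.4 V + 1.58491 V = 0.184912 V.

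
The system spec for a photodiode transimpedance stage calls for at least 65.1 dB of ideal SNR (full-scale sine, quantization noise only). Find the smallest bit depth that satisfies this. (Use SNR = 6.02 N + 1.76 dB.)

Required N = ⌈(65.1 − 1.76)/6.02⌉ = ⌈10.522⌉ = 11.

11 bits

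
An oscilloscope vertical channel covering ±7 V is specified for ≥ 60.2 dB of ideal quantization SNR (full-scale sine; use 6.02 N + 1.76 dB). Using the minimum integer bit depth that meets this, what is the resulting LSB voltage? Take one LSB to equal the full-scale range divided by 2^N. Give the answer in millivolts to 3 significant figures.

Range = 7 − (-7) = 14 V.
N ≥ (60.2 − 1.76)/6.02 = 9.708 → N_min = 10.
Step size = 14/1024 V = 13.7 mV.

13.7 mV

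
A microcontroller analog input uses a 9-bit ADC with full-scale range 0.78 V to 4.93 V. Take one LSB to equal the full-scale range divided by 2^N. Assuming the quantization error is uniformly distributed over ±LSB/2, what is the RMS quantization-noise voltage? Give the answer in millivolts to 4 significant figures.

Span: 4.93 V − (0.78 V) = 4.15 V.
LSB = 4.15 V ÷ 2^9 = 4.15/512 V = 8.10547 mV.
V_rms = LSB/√12 = 8.10547 mV / √12 = 2.340 mV.

2.340 mV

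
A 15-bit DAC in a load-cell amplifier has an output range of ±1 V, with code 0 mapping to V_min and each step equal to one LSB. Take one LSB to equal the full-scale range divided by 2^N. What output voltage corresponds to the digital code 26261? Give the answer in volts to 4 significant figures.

Range = 1 − (-1) = 2 V. LSB = 2 V / 2^15.
V_out = V_min + code × LSB = -1 V + 26261 × 2 V / 32768
      = -1 V + 1.60284 V = 0.602844 V.

0.6028 V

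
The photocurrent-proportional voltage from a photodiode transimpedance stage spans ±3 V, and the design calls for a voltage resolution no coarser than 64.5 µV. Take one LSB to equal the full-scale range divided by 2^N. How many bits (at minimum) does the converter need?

Range = 3 − (-3) = 6 V.
Need 2^N ≥ 6 V / 64.5 µV = 93020 → N_min = 17.

17 bits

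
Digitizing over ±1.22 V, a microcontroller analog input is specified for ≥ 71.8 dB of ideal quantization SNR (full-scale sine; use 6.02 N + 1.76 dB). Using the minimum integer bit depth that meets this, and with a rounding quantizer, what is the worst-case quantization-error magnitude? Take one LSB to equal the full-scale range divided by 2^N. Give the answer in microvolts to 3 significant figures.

298 µV

The full-scale span is 1.22 − (-1.22) = 2.44 V.
Required N = ⌈(71.8 − 1.76)/6.02⌉ = ⌈11.635⌉ = 12.
One LSB is 2.44 V / 4096 = 0.59570 mV.
Max error for round-to-nearest is LSB/2 = 298 µV.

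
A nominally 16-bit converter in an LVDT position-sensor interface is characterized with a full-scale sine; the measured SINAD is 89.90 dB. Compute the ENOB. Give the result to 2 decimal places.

Inverting SNR = 6.02 N + 1.76: N_eff = (89.90 − 1.76)/6.02 = 14.6412.

14.64 bits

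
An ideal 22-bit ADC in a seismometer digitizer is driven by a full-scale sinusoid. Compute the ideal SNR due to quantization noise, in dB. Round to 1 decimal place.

SNR = 6.02·22 + 1.76 = 134.20 dB.

134.2 dB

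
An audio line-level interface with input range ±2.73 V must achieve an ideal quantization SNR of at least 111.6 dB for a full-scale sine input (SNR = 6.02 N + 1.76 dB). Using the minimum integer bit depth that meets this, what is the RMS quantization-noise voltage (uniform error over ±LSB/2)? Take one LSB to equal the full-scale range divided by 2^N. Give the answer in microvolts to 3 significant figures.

3.01 µV

Span: 2.73 V − (-2.73 V) = 5.46 V.
Solving 6.02 N ≥ 111.6 − 1.76: N ≥ 18.246. Round up → N = 19.
LSB = 5.46 V ÷ 2^19 = 5.46/524288 V = 10.414 µV.
V_rms = LSB/√12 = 3.01 µV.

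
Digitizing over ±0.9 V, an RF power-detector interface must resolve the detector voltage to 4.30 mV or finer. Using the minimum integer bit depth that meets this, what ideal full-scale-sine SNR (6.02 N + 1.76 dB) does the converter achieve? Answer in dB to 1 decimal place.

Full-scale range = 0.9 V − (-0.9 V) = 1.8 V.
Required number of levels: 1.8/4.30 mV = 418.60; smallest N with 2^N ≥ that is 9.
Ideal SNR at N = 9: 6.02·9 + 1.76 = 55.9 dB.

55.9 dB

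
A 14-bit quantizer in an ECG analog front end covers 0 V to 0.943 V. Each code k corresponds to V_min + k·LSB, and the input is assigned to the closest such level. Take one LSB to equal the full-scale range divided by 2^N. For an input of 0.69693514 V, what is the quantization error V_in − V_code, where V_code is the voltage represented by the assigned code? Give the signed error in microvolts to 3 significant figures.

−12.3 µV

Full-scale range = 0.943 V. LSB = 0.943 V / 2^14 ≈ 57.56 µV.
Position in LSBs: (0.69693514 − (0)) × 16384/0.943 = 12108.7861; rounding gives k = 12109.
V_code = V_min + k × range/2^14 = 0 + 12109 × 0.943/16384 = 0.69694744873 V.
e = 0.69693514 − (0.69694744873) = −12.3 µV.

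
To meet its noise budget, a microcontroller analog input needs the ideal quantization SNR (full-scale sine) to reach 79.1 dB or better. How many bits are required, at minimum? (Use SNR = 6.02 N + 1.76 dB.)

13 bits

Required N = ⌈(79.1 − 1.76)/6.02⌉ = ⌈12.847⌉ = 13.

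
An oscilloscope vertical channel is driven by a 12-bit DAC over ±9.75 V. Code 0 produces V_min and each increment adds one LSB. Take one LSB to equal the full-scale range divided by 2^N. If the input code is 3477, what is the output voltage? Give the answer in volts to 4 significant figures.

6.803 V

Range = 9.75 − (-9.75) = 19.5 V. LSB = 19.5 V / 2^12.
V_out = V_min + code × LSB = -9.75 V + 3477 × 19.5 V / 4096
      = -9.75 V + 16.5531 V = 6.80310 V.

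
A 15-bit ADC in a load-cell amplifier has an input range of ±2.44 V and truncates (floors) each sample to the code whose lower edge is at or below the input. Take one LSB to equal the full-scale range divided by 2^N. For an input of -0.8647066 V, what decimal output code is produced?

Span: 2.44 V − (-2.44 V) = 4.88 V. LSB = 4.88 V / 2^15 ≈ 148.9 µV.
(V_in − V_min) × 2^15/range = (-0.8647066 − (-2.44)) × 32768/4.88 = 10577.708.
Floor → code = 10577.

10577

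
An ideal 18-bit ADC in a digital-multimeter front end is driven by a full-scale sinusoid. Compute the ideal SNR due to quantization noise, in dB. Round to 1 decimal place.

SNR = 6.02·18 + 1.76 = 110.12 dB.

110.1 dB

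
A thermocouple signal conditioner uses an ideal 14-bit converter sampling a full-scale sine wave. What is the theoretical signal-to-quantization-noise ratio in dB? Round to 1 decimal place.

SNR = 6.02·14 + 1.76 = 86.04 dB.

86.0 dB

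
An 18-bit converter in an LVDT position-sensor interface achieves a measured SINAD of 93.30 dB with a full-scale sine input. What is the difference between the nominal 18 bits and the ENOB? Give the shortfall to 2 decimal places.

ENOB = (SINAD − 1.76)/6.02 = (93.30 − 1.76)/6.02 = 15.2060 bits.
Lost resolution: 18 − 15.2060 = 2.7940 bits.

2.79 bits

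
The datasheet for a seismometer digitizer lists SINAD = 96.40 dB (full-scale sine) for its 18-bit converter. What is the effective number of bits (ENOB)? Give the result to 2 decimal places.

Inverting SNR = 6.02 N + 1.76: N_eff = (96.40 − 1.76)/6.02 = 15.7209.

15.72 bits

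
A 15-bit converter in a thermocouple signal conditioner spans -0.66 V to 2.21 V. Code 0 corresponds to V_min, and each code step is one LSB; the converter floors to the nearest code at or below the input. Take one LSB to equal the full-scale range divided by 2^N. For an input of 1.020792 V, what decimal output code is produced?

Full-scale range = 2.21 V − (-0.66 V) = 2.87 V. LSB = 2.87 V / 2^15 ≈ 87.59 µV.
V_in − V_min = 1.020792 − (-0.66) = 1.680792 V.
Divide by LSB: 1.680792 × 32768/2.87 = 19190.3109.
Truncating gives code 19190.

19190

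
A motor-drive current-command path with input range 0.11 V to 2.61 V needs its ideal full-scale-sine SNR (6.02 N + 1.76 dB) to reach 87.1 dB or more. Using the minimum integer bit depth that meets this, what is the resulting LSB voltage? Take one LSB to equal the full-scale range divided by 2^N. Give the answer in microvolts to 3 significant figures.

Full-scale range = 2.61 V − (0.11 V) = 2.5 V.
Solving 6.02 N ≥ 87.1 − 1.76: N ≥ 14.176. Round up → N = 15.
Step size = 2.5/32768 V = 76.3 µV.

76.3 µV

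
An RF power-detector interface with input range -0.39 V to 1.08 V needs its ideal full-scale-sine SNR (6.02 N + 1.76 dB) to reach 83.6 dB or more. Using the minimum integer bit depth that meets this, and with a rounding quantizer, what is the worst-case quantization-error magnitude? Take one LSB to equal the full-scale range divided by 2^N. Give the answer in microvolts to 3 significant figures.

44.9 µV

Span: 1.08 V − (-0.39 V) = 1.47 V.
6.02 N + 1.76 ≥ 83.6 gives N ≥ 13.595, so the minimum integer is 14.
LSB = 1.47 V / 2^14 = 89.722 µV.
Half an LSB is 44.9 µV.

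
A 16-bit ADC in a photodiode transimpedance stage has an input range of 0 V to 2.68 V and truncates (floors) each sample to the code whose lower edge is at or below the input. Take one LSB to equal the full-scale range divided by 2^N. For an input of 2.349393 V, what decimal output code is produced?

Full-scale range = 2.68 V. LSB = 2.68 V / 2^16 ≈ 40.89 µV.
(V_in − V_min) × 2^16/range = (2.349393 − (0)) × 65536/2.68 = 57451.425.
Floor → code = 57451.

57451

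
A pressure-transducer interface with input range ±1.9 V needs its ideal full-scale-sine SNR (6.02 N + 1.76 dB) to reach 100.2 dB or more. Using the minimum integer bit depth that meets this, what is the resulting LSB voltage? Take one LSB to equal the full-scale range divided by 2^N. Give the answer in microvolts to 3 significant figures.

The full-scale span is 1.9 − (-1.9) = 3.8 V.
Required N = ⌈(100.2 − 1.76)/6.02⌉ = ⌈16.352⌉ = 17.
LSB = 3.8 V ÷ 2^17 = 3.8/131072 V = 29.0 µV.

29.0 µV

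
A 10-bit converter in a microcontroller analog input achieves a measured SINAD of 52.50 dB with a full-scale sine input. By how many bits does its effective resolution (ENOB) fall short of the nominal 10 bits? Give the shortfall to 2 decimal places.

1.57 bits

Effective bits = (52.50 − 1.76)/6.02 = 8.4286.
Lost resolution: 10 − 8.4286 = 1.5714 bits.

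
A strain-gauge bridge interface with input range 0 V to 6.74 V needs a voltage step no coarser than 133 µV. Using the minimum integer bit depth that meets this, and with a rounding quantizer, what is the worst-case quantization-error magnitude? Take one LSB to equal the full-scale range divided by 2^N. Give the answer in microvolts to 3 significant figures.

Range is 6.74 V.
Levels needed ≥ 6.74/133 µV = 50680. 2^16 = 65536 suffices, so N_min = 16.
LSB = 6.74 V / 2^16 = 102.84 µV.
Half an LSB is 51.4 µV.

51.4 µV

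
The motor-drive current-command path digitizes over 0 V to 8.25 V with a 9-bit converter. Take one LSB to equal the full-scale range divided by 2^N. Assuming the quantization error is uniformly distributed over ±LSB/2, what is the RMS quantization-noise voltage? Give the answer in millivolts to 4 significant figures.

4.652 mV

Full-scale range = 8.25 V.
One LSB is 8.25 V / 512 = 16.1133 mV.
V_rms = LSB/√12 = 16.1133 mV / √12 = 4.652 mV.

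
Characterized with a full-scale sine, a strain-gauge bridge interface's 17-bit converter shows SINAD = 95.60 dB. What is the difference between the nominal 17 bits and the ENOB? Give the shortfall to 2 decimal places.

Effective bits = (95.60 − 1.76)/6.02 = 15.5880.
17 − 15.5880 = 1.41 bits below nominal.

1.41 bits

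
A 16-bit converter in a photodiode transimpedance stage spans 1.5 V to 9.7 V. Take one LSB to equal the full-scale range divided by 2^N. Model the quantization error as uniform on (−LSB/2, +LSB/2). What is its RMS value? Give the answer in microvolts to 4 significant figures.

The full-scale span is 9.7 − (1.5) = 8.2 V.
LSB = 8.2 V ÷ 2^16 = 8.2/65536 V = 125.122 µV.
RMS of a uniform error over width LSB is LSB/√12 = 36.12 µV.

36.12 µV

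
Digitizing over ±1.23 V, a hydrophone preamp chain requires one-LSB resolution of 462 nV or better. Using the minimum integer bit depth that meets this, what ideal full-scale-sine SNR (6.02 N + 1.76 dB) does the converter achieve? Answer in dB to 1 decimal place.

140.2 dB

Range = 1.23 − (-1.23) = 2.46 V.
Levels needed ≥ 2.46/462 nV = 5.325e6. 2^23 = 8388608 suffices, so N_min = 23.
6.02(23) + 1.76 = 140.22 dB.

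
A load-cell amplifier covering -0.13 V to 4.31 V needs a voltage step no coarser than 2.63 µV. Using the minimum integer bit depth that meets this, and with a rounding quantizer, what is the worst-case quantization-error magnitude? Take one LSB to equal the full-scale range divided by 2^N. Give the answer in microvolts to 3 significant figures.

1.06 µV

Full-scale range = 4.31 V − (-0.13 V) = 4.44 V.
Levels needed ≥ 4.44/2.63 µV = 1.688e6. 2^21 = 2097152 suffices, so N_min = 21.
One LSB is 4.44 V / 2097152 = 2.1172 µV.
Half an LSB is 1.06 µV.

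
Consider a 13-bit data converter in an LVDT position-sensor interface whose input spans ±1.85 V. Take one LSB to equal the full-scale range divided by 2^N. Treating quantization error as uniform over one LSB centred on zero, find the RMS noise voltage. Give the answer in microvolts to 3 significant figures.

Span: 1.85 V − (-1.85 V) = 3.7 V.
One LSB is 3.7 V / 8192 = 451.66 µV.
For a uniform distribution on [−LSB/2, +LSB/2], V_rms = LSB/√12 = 451.66 µV/3.4641 = 130 µV.

130 µV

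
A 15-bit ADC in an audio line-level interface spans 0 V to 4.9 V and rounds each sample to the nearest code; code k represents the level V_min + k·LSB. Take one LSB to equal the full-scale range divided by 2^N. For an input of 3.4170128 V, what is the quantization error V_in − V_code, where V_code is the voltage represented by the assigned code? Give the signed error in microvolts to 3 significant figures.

−37.4 µV

Full-scale range = 4.9 V. LSB = 4.9 V / 2^15 ≈ 149.5 µV.
Position in LSBs: (3.4170128 − (0)) × 32768/4.9 = 22850.7501; rounding gives k = 22851.
V_code = V_min + k × range/2^15 = 0 + 22851 × 4.9/32768 = 3.4170501709 V.
V_in − V_code = 3.4170128 − (3.4170501709) = −37.4 µV.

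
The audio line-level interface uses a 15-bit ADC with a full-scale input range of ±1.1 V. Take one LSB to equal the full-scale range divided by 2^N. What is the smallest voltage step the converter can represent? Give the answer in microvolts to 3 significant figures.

Span: 1.1 V − (-1.1 V) = 2.2 V.
2^15 = 32768 levels.
One LSB is 2.2 V / 32768 = 67.1 µV.

67.1 µV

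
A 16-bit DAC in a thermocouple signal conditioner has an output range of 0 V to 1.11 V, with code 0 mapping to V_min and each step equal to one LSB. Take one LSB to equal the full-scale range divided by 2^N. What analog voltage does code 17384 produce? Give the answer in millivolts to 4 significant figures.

Full-scale range = 1.11 V. LSB = 1.11 V / 2^16.
Output = V_min + (17384/65536) × range = 0 + 0.265259 × 1.11 V
      = 0 V + 0.294437 V = 0.294437 V.

294.4 mV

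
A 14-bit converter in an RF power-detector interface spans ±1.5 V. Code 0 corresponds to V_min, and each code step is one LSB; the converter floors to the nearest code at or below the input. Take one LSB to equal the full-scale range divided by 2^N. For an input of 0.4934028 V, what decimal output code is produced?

The full-scale span is 1.5 − (-1.5) = 3 V. LSB = 3 V / 2^14 ≈ 183.1 µV.
V_in − V_min = 0.4934028 − (-1.5) = 1.9934028 V.
Divide by LSB: 1.9934028 × 16384/3 = 10886.6372.
Truncating gives code 10886.

10886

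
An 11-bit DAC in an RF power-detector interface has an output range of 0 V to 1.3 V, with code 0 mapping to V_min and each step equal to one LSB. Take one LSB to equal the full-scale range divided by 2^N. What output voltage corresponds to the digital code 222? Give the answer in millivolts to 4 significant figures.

Range is 1.3 V. LSB = 1.3 V / 2^11.
V_out = V_min + code × LSB = 0 V + 222 × 1.3 V / 2048
      = 0 + 0.140918 = 0.140918 V.

140.9 mV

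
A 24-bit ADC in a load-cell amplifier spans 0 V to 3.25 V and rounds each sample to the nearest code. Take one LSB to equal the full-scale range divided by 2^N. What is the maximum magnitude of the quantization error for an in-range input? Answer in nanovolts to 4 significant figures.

96.86 nV

Range is 3.25 V.
One LSB is 3.25 V / 16777216 = 193.715 nV.
Worst-case error for round-to-nearest is half an LSB: 96.86 nV.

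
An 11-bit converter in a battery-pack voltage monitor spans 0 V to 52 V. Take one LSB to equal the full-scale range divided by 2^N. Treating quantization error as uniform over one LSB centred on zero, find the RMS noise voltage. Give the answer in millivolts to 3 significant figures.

7.33 mV

Range is 52 V.
One LSB is 52 V / 2048 = 25.391 mV.
V_rms = LSB/√12 = 25.391 mV / √12 = 7.33 mV.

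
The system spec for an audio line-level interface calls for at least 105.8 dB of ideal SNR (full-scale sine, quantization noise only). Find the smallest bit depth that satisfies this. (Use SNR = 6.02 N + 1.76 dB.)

18 bits

Solving 6.02 N ≥ 105.8 − 1.76: N ≥ 17.282. Round up → N = 18.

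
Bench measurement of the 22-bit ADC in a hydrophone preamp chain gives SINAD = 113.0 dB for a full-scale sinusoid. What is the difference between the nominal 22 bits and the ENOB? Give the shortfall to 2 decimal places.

3.52 bits

Effective bits = (113.0 − 1.76)/6.02 = 18.4784.
Lost resolution: 22 − 18.4784 = 3.5216 bits.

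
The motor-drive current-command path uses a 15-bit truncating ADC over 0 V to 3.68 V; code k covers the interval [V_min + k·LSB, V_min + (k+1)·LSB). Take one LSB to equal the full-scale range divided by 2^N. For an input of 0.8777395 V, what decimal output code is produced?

7815

Full-scale range = 3.68 V. LSB = 3.68 V / 2^15 ≈ 112.3 µV.
code = ⌊(V_in − V_min)/LSB⌋ = ⌊(V_in − V_min) × 2^15 / range⌋
     = ⌊(0.8777395 − (0)) × 32768 / 3.68⌋ = ⌊0.8777395 × 32768/3.68⌋
     = ⌊7815.698⌋ = 7815.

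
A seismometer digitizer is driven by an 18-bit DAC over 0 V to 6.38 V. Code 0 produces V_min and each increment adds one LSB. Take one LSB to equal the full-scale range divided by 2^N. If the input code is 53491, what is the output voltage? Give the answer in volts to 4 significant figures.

Full-scale range = 6.38 V. LSB = 6.38 V / 2^18.
V_out = V_min + code × LSB = 0 V + 53491 × 6.38 V / 262144
      = 0 + 1.30185 = 1.30185 V.

1.302 V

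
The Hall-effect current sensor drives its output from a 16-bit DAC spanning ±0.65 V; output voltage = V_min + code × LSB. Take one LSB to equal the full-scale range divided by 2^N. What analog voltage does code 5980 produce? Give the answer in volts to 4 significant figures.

Span: 0.65 V − (-0.65 V) = 1.3 V. LSB = 1.3 V / 2^16.
V_out = V_min + code × LSB = -0.65 V + 5980 × 1.3 V / 65536
      = -0.65 + 0.118622 = -0.531378 V.

-0.5314 V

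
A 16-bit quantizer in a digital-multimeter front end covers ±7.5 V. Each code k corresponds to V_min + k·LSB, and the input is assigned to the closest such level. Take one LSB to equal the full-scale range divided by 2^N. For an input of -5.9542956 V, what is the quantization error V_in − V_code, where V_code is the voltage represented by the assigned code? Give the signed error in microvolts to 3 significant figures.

+65.4 µV

Range = 7.5 − (-7.5) = 15 V. LSB = 15 V / 2^16 ≈ 228.9 µV.
(V_in − V_min)/LSB = (-5.9542956 − (-7.5)) × 65536/15 = 6753.2856 → nearest code k = 6753.
V_code = V_min + k × range/2^16 = -7.5 + 6753 × 15/65536 = -5.9543609619 V.
V_in − V_code = -5.9542956 − (-5.9543609619) = +65.4 µV.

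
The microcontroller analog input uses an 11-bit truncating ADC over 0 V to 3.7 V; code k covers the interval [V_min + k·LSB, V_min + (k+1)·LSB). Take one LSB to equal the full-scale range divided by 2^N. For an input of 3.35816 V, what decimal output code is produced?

Range is 3.7 V. LSB = 3.7 V / 2^11 ≈ 1.807 mV.
V_in − V_min = 3.35816 − (0) = 3.35816 V.
Divide by LSB: 3.35816 × 2048/3.7 = 1858.7869.
Truncating gives code 1858.

1858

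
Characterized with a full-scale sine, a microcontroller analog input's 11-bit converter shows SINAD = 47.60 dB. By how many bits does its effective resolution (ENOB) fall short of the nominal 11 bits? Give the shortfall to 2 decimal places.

N_eff = (47.60 − 1.76)/6.02 = 7.6146 bits.
Shortfall = 11 − 7.6146 = 3.3854 bits.

3.39 bits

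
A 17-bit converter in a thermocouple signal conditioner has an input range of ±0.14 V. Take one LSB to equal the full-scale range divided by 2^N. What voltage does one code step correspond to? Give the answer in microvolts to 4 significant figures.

The full-scale span is 0.14 − (-0.14) = 0.28 V.
2^17 = 131072 levels.
Step size = 0.28/131072 V = 2.136 µV.

2.136 µV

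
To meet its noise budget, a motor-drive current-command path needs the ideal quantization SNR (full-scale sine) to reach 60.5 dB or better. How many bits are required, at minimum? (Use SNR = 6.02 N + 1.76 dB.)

Required N = ⌈(60.5 − 1.76)/6.02⌉ = ⌈9.757⌉ = 10.

10 bits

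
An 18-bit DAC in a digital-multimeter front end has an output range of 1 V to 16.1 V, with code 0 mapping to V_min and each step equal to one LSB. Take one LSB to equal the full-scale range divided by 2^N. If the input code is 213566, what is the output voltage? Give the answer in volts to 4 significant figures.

13.30 V

Range = 16.1 − (1) = 15.1 V. LSB = 15.1 V / 2^18.
V_out = V_min + code × LSB = 1 V + 213566 × 15.1 V / 262144
      = 1 + 12.3018 = 13.3018 V.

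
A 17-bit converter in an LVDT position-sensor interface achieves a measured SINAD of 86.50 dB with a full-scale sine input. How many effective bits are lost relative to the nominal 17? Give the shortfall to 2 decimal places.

2.92 bits

Effective bits = (86.50 − 1.76)/6.02 = 14.0764.
Shortfall = 17 − 14.0764 = 2.9236 bits.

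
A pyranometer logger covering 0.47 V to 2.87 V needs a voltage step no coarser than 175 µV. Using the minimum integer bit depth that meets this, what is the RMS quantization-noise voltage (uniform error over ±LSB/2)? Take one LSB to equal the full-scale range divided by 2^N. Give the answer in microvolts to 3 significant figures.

Full-scale range = 2.87 V − (0.47 V) = 2.4 V.
Required number of levels: 2.4/175 µV = 13714; smallest N with 2^N ≥ that is 14.
LSB = 2.4 V ÷ 2^14 = 2.4/16384 V = 146.48 µV.
σ_q = LSB/√12 = 146.48 µV/3.4641 = 42.3 µV.

42.3 µV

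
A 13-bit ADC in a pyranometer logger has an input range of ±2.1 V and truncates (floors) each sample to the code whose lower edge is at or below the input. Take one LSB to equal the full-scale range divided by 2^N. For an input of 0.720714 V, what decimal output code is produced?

Range = 2.1 − (-2.1) = 4.2 V. LSB = 4.2 V / 2^13 ≈ 0.5127 mV.
V_in − V_min = 0.720714 − (-2.1) = 2.820714 V.
Divide by LSB: 2.820714 × 8192/4.2 = 5501.7355.
Truncating gives code 5501.

5501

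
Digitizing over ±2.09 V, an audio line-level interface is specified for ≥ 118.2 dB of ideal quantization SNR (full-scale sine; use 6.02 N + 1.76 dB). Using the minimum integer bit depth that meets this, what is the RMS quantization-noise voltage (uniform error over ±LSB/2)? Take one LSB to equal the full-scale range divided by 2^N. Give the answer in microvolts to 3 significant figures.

1.15 µV

Span: 2.09 V − (-2.09 V) = 4.18 V.
Solving 6.02 N ≥ 118.2 − 1.76: N ≥ 19.342. Round up → N = 20.
LSB = 4.18 V ÷ 2^20 = 4.18/1048576 V = 3.9864 µV.
V_rms = LSB/√12 = 1.15 µV.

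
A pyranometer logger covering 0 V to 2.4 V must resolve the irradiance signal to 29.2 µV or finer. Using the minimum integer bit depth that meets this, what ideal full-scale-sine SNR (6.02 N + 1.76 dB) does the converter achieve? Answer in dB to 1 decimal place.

V_FS = 2.4 V.
2.4 V / 29.2 µV = 82190. Since 2^16 = 65536 and 2^17 = 131072, N = 17.
Ideal SNR at N = 17: 6.02·17 + 1.76 = 104.1 dB.

104.1 dB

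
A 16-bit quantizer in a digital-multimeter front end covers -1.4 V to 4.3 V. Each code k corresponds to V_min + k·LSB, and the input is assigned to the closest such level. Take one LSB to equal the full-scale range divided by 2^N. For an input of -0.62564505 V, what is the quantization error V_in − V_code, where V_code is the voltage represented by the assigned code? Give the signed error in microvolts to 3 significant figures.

+15.7 µV

Span: 4.3 V − (-1.4 V) = 5.7 V. LSB = 5.7 V / 2^16 ≈ 86.98 µV.
Position in LSBs: (-0.62564505 − (-1.4)) × 65536/5.7 = 8903.1800; rounding gives k = 8903.
V_code = V_min + k × range/2^16 = -1.4 + 8903 × 5.7/65536 = -0.62566070557 V.
Error = V_in − V_code = -0.62564505 − (-0.62566070557) = +15.7 µV.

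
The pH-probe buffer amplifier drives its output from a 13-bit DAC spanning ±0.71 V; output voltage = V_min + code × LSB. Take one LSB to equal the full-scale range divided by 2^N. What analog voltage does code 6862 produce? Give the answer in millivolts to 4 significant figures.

Range = 0.71 − (-0.71) = 1.42 V. LSB = 1.42 V / 2^13.
V_out = -0.71 + 6862 × (1.42/8192) V
      = -0.71 + 1.18946 = 0.479458 V.

479.5 mV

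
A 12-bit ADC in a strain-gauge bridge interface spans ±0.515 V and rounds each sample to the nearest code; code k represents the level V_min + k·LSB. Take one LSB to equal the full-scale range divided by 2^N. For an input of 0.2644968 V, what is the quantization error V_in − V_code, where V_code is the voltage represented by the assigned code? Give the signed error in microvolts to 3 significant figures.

Range = 0.515 − (-0.515) = 1.03 V. LSB = 1.03 V / 2^12 ≈ 251.5 µV.
Position in LSBs: (0.2644968 − (-0.515)) × 4096/1.03 = 3099.8242; rounding gives k = 3100.
V_code = -0.515 + (3100/4096) × 1.03 = 0.2645410156 V.
e = 0.2644968 − (0.2645410156) = −44.2 µV.

−44.2 µV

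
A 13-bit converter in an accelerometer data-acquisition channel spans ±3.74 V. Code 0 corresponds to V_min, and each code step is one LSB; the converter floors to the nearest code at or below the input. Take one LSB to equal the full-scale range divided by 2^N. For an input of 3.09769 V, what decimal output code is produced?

Span: 3.74 V − (-3.74 V) = 7.48 V. LSB = 7.48 V / 2^13 ≈ 0.9131 mV.
V_in − V_min = 3.09769 − (-3.74) = 6.83769 V.
Divide by LSB: 6.83769 × 8192/7.48 = 7488.5503.
Truncating gives code 7488.

7488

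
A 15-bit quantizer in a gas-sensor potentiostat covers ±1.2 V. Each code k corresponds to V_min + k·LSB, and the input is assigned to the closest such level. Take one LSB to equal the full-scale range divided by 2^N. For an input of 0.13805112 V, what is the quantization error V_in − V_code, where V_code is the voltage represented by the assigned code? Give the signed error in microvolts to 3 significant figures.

The full-scale span is 1.2 − (-1.2) = 2.4 V. LSB = 2.4 V / 2^15 ≈ 73.24 µV.
(0.13805112 − (-1.2)) / LSB = 1.33805112 × 32768/2.4 = 18268.8580. Nearest integer: k = 18269.
V_code = -1.2 + (18269/32768) × 2.4 = 0.13806152344 V.
Error = V_in − V_code = 0.13805112 − (0.13806152344) = −10.4 µV.

−10.4 µV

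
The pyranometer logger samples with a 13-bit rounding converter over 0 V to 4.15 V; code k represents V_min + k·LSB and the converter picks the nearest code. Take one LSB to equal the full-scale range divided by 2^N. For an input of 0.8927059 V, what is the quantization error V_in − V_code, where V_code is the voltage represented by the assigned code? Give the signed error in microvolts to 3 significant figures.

Range is 4.15 V. LSB = 4.15 V / 2^13 ≈ 0.5066 mV.
(0.8927059 − (0)) / LSB = 0.8927059 × 8192/4.15 = 1762.1799. Nearest integer: k = 1762.
V_code = 0 + (1762/8192) × 4.15 = 0.8926147461 V.
V_in − V_code = 0.8927059 − (0.8926147461) = +91.2 µV.

+91.2 µV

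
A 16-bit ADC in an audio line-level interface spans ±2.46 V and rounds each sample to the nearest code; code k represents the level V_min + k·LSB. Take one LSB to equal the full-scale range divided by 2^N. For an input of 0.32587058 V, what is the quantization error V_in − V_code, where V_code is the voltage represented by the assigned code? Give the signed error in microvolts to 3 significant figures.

−22.4 µV

Full-scale range = 2.46 V − (-2.46 V) = 4.92 V. LSB = 4.92 V / 2^16 ≈ 75.07 µV.
Position in LSBs: (0.32587058 − (-2.46)) × 65536/4.92 = 37108.7021; rounding gives k = 37109.
V_code = -2.46 + (37109/65536) × 4.92 = 0.32589294434 V.
V_in − V_code = 0.32587058 − (0.32589294434) = −22.4 µV.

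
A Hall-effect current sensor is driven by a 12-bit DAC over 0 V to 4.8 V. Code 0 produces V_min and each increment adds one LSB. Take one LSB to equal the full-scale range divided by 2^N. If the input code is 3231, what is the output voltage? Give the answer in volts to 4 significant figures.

3.786 V

Full-scale range = 4.8 V. LSB = 4.8 V / 2^12.
V_out = V_min + code × LSB = 0 V + 3231 × 4.8 V / 4096
      = 0 V + 3.78633 V = 3.78633 V.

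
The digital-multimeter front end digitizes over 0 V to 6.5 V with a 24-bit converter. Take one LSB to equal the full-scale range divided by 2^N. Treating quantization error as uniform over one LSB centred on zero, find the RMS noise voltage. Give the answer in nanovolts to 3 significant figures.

112 nV

Full-scale range = 6.5 V.
Step size = 6.5/16777216 V = 387.43 nV.
σ_q = LSB/√12 = 387.43 nV/3.4641 = 112 nV.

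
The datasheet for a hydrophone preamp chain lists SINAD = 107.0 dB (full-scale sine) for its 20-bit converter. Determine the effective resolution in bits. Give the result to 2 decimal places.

ENOB = (107.0 − 1.76)/6.02 = 17.4817 bits.

17.48 bits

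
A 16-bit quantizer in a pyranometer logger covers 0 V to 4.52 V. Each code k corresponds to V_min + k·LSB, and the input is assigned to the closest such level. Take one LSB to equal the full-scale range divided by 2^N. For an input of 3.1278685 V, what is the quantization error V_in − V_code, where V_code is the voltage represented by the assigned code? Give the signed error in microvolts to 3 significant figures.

+22.4 µV

Full-scale range = 4.52 V. LSB = 4.52 V / 2^16 ≈ 68.97 µV.
Position in LSBs: (3.1278685 − (0)) × 65536/4.52 = 45351.3252; rounding gives k = 45351.
V_code = 0 + (45351/65536) × 4.52 = 3.1278460693 V.
Error = V_in − V_code = 3.1278685 − (3.1278460693) = +22.4 µV.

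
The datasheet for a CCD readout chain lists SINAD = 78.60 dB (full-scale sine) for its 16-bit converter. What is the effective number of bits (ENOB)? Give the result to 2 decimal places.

ENOB = (78.60 − 1.76)/6.02 = 12.7641 bits.

12.76 bits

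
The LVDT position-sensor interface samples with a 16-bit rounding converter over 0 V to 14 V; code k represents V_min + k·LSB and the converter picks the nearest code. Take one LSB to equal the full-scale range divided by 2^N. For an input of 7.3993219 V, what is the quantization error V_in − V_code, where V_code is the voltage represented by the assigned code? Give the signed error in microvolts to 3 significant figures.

Full-scale range = 14 V. LSB = 14 V / 2^16 ≈ 213.6 µV.
(7.3993219 − (0)) / LSB = 7.3993219 × 65536/14 = 34637.2829. Nearest integer: k = 34637.
V_code = 0 + (34637/65536) × 14 = 7.3992614746 V.
V_in − V_code = 7.3993219 − (7.3992614746) = +60.4 µV.

+60.4 µV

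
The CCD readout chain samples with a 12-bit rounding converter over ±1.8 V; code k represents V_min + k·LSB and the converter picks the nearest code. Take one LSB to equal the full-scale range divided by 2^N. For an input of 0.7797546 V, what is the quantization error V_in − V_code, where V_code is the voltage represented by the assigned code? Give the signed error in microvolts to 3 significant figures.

+165 µV

Range = 1.8 − (-1.8) = 3.6 V. LSB = 3.6 V / 2^12 ≈ 0.8789 mV.
(0.7797546 − (-1.8)) / LSB = 2.5797546 × 4096/3.6 = 2935.1875. Nearest integer: k = 2935.
V_code = V_min + k × range/2^12 = -1.8 + 2935 × 3.6/4096 = 0.7795898438 V.
V_in − V_code = 0.7797546 − (0.7795898438) = +165 µV.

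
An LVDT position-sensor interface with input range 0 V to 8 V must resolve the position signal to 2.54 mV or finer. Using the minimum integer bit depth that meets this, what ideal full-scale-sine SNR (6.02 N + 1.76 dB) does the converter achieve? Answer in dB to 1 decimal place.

Range is 8 V.
Levels needed ≥ 8/2.54 mV = 3150. 2^12 = 4096 suffices, so N_min = 12.
Ideal SNR at N = 12: 6.02·12 + 1.76 = 74.0 dB.

74.0 dB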